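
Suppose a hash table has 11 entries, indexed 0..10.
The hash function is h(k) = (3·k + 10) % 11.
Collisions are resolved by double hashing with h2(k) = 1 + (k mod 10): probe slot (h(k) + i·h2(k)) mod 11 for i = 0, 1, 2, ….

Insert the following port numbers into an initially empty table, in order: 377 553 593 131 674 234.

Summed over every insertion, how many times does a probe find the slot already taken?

377: h=8 -> slot 8
553: h=8, h2=4, probe 8,1 -> slot 1
593: h=7 -> slot 7
131: h=7, h2=2, probe 7,9 -> slot 9
674: h=8, h2=5, probe 8,2 -> slot 2
234: h=8, h2=5, probe 8,2,7,1,6 -> slot 6
Table: [., 553, 674, ., ., ., 234, 593, 377, 131, .]

7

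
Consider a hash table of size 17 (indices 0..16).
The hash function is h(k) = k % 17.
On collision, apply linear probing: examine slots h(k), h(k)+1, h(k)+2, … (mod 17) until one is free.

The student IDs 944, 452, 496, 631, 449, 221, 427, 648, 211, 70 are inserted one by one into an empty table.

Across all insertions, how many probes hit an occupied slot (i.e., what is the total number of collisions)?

944: h=9 → slot 9
452: h=10 → slot 10
496: h=3 → slot 3
631: h=2 → slot 2
449: h=7 → slot 7
221: h=0 → slot 0
427: h=2, probe 2,3,4 → slot 4
648: h=2, probe 2,3,4,5 → slot 5
211: h=7, probe 7,8 → slot 8
70: h=2, probe 2,3,4,5,6 → slot 6
Table: [221, —, 631, 496, 427, 648, 70, 449, 211, 944, 452, —, —, —, —, —, —]

10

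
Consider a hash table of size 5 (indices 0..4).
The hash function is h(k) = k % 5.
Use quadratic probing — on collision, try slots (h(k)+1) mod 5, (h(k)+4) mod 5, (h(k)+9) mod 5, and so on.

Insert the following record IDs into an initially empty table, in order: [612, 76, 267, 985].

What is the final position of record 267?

Insert 612: h=2, slot 2 empty => index 2.
Insert 76: h=1, slot 1 empty => index 1.
Insert 267: h=2, slot 2 occupied => index 3.
Insert 985: h=0, slot 0 empty => index 0.
Table: [985, 76, 612, 267, —]

3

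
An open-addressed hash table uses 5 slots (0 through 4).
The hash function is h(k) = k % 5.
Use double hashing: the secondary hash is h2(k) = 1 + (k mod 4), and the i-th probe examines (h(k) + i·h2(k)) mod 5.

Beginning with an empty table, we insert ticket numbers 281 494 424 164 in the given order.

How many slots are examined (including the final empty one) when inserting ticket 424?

281 hashes to 1; slot 1 is free => place at 1.
494 hashes to 4; slot 4 is free => place at 4.
424 hashes to 4, h2=1; 4 taken => place at 0.
164 hashes to 4, h2=1; 4,0,1 taken => place at 2.
Table: [424, 281, 164, _, 494]

2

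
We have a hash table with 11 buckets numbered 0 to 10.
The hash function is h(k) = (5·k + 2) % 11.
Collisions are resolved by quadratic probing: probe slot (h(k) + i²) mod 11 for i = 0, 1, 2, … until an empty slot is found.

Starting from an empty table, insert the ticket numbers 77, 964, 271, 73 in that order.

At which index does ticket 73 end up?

77: h=2 => slot 2
964: h=4 => slot 4
271: h=4, probe 4,5 => slot 5
73: h=4, probe 4,5,8 => slot 8
Table: [-, -, 77, -, 964, 271, -, -, 73, -, -]

8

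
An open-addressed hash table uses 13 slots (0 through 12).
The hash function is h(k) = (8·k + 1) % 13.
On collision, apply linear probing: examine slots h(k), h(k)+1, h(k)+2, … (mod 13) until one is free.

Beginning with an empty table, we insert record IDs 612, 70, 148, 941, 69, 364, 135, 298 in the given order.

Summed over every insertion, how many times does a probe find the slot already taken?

6

612 hashes to 9; slot 9 is free -> place at 9.
70 hashes to 2; slot 2 is free -> place at 2.
148 hashes to 2; 2 taken -> place at 3.
941 hashes to 2; 2,3 taken -> place at 4.
69 hashes to 7; slot 7 is free -> place at 7.
364 hashes to 1; slot 1 is free -> place at 1.
135 hashes to 2; 2,3,4 taken -> place at 5.
298 hashes to 6; slot 6 is free -> place at 6.
Table: [∅, 364, 70, 148, 941, 135, 298, 69, ∅, 612, ∅, ∅, ∅]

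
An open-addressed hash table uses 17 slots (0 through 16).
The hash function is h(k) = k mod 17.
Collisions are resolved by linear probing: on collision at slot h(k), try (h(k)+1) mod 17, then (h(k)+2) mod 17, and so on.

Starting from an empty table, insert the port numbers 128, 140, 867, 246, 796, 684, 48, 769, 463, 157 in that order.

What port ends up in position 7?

463

128 hashes to 9; slot 9 is free => place at 9.
140 hashes to 4; slot 4 is free => place at 4.
867 hashes to 0; slot 0 is free => place at 0.
246 hashes to 8; slot 8 is free => place at 8.
796 hashes to 14; slot 14 is free => place at 14.
684 hashes to 4; 4 taken => place at 5.
48 hashes to 14; 14 taken => place at 15.
769 hashes to 4; 4,5 taken => place at 6.
463 hashes to 4; 4,5,6 taken => place at 7.
157 hashes to 4; 4,5,6,7,8,9 taken => place at 10.
Table: [867, ., ., ., 140, 684, 769, 463, 246, 128, 157, ., ., ., 796, 48, .]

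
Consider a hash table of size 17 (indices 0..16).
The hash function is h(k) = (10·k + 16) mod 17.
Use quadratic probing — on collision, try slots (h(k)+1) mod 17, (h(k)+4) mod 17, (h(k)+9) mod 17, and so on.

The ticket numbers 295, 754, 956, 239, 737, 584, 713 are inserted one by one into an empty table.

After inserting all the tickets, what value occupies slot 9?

754

Insert 295: h=8, slot 8 empty => index 8.
Insert 754: h=8, slot 8 occupied => index 9.
Insert 956: h=5, slot 5 empty => index 5.
Insert 239: h=9, slot 9 occupied => index 10.
Insert 737: h=8, slots 8,9 occupied => index 12.
Insert 584: h=8, slots 8,9,12 occupied => index 0.
Insert 713: h=6, slot 6 empty => index 6.
Table: [584, ∅, ∅, ∅, ∅, 956, 713, ∅, 295, 754, 239, ∅, 737, ∅, ∅, ∅, ∅]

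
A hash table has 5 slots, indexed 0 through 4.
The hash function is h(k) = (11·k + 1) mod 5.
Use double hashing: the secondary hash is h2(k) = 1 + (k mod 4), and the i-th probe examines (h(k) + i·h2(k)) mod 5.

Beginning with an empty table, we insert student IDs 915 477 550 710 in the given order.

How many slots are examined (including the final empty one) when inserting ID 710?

915 hashes to 1; slot 1 is free -> place at 1.
477 hashes to 3; slot 3 is free -> place at 3.
550 hashes to 1, h2=3; 1 taken -> place at 4.
710 hashes to 1, h2=3; 1,4 taken -> place at 2.
Table: [∅, 915, 710, 477, 550]

3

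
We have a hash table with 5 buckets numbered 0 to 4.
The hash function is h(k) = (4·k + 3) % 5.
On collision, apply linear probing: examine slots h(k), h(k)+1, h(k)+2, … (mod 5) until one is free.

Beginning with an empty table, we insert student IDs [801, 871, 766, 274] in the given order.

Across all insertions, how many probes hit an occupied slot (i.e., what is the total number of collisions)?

Insert 801: h=2, slot 2 empty -> index 2.
Insert 871: h=2, slot 2 occupied -> index 3.
Insert 766: h=2, slots 2,3 occupied -> index 4.
Insert 274: h=4, slot 4 occupied -> index 0.
Table: [274, ., 801, 871, 766]

4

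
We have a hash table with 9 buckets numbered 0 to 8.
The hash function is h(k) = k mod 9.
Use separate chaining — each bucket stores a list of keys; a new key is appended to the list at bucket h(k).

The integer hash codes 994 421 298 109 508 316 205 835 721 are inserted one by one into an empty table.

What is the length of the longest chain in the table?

Insert 994: h=4, bucket 4 empty -> new chain.
Insert 421: h=7, bucket 7 empty -> new chain.
Insert 298: h=1, bucket 1 empty -> new chain.
Insert 109: h=1, bucket 1 nonempty -> append to chain.
Insert 508: h=4, bucket 4 nonempty -> append to chain.
Insert 316: h=1, bucket 1 nonempty -> append to chain.
Insert 205: h=7, bucket 7 nonempty -> append to chain.
Insert 835: h=7, bucket 7 nonempty -> append to chain.
Insert 721: h=1, bucket 1 nonempty -> append to chain.
Final buckets:
0: _
1: 298 -> 109 -> 316 -> 721
2: _
3: _
4: 994 -> 508
5: _
6: _
7: 421 -> 205 -> 835
8: _

4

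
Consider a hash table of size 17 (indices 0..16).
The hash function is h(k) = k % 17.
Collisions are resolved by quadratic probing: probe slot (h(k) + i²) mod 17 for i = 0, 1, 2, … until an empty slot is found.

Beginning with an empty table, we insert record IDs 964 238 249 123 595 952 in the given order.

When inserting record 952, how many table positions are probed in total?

4

964: h=12 -> slot 12
238: h=0 -> slot 0
249: h=11 -> slot 11
123: h=4 -> slot 4
595: h=0, probe 0,1 -> slot 1
952: h=0, probe 0,1,4,9 -> slot 9
Table: [238, 595, -, -, 123, -, -, -, -, 952, -, 249, 964, -, -, -, -]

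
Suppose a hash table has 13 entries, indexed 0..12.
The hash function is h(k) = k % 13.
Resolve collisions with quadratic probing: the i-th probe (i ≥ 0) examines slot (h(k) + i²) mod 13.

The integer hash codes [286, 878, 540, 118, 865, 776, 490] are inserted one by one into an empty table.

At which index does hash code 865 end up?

11

286: h=0 → slot 0
878: h=7 → slot 7
540: h=7, probe 7,8 → slot 8
118: h=1 → slot 1
865: h=7, probe 7,8,11 → slot 11
776: h=9 → slot 9
490: h=9, probe 9,10 → slot 10
Table: [286, 118, ∅, ∅, ∅, ∅, ∅, 878, 540, 776, 490, 865, ∅]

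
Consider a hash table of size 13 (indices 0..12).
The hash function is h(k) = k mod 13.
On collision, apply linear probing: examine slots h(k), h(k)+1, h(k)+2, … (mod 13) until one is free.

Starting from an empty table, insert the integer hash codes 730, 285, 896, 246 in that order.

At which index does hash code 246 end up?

1

730 hashes to 2; slot 2 is free => place at 2.
285 hashes to 12; slot 12 is free => place at 12.
896 hashes to 12; 12 taken => place at 0.
246 hashes to 12; 12,0 taken => place at 1.
Table: [896, 246, 730, _, _, _, _, _, _, _, _, _, 285]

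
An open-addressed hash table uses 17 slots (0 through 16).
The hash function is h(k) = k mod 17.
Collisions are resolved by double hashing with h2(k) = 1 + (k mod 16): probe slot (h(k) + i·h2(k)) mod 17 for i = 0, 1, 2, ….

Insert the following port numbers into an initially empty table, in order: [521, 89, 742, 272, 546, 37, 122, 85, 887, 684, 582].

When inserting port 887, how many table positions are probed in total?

521 hashes to 11; slot 11 is free => place at 11.
89 hashes to 4; slot 4 is free => place at 4.
742 hashes to 11, h2=7; 11 taken => place at 1.
272 hashes to 0; slot 0 is free => place at 0.
546 hashes to 2; slot 2 is free => place at 2.
37 hashes to 3; slot 3 is free => place at 3.
122 hashes to 3, h2=11; 3 taken => place at 14.
85 hashes to 0, h2=6; 0 taken => place at 6.
887 hashes to 3, h2=8; 3,11,2 taken => place at 10.
684 hashes to 4, h2=13; 4,0 taken => place at 13.
582 hashes to 4, h2=7; 4,11,1 taken => place at 8.
Table: [272, 742, 546, 37, 89, —, 85, —, 582, —, 887, 521, —, 684, 122, —, —]

4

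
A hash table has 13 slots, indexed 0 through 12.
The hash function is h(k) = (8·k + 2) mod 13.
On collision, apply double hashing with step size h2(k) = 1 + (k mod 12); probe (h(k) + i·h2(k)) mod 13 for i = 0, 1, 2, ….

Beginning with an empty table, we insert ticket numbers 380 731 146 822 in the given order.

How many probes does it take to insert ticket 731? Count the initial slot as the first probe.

380 hashes to 0; slot 0 is free => place at 0.
731 hashes to 0, h2=12; 0 taken => place at 12.
146 hashes to 0, h2=3; 0 taken => place at 3.
822 hashes to 0, h2=7; 0 taken => place at 7.
Table: [380, -, -, 146, -, -, -, 822, -, -, -, -, 731]

2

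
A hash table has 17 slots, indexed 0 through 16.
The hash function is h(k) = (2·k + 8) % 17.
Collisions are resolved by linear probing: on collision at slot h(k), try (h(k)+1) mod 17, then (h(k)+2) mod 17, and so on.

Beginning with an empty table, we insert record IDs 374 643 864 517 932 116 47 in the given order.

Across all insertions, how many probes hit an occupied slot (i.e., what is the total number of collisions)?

374 hashes to 8; slot 8 is free → place at 8.
643 hashes to 2; slot 2 is free → place at 2.
864 hashes to 2; 2 taken → place at 3.
517 hashes to 5; slot 5 is free → place at 5.
932 hashes to 2; 2,3 taken → place at 4.
116 hashes to 2; 2,3,4,5 taken → place at 6.
47 hashes to 0; slot 0 is free → place at 0.
Table: [47, -, 643, 864, 932, 517, 116, -, 374, -, -, -, -, -, -, -, -]

7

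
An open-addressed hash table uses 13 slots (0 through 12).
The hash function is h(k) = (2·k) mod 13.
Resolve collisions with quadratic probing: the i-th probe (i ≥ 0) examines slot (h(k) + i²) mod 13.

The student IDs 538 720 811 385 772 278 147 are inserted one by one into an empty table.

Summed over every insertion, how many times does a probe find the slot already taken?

10

538: h=10 -> slot 10
720: h=10, probe 10,11 -> slot 11
811: h=10, probe 10,11,1 -> slot 1
385: h=3 -> slot 3
772: h=10, probe 10,11,1,6 -> slot 6
278: h=10, probe 10,11,1,6,0 -> slot 0
147: h=8 -> slot 8
Table: [278, 811, -, 385, -, -, 772, -, 147, -, 538, 720, -]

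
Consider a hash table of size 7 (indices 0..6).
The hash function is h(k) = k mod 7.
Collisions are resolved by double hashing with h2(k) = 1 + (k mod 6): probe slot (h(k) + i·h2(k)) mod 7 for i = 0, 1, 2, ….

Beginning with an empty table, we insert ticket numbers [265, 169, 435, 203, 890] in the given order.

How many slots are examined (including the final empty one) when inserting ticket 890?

265 hashes to 6; slot 6 is free → place at 6.
169 hashes to 1; slot 1 is free → place at 1.
435 hashes to 1, h2=4; 1 taken → place at 5.
203 hashes to 0; slot 0 is free → place at 0.
890 hashes to 1, h2=3; 1 taken → place at 4.
Table: [203, 169, ∅, ∅, 890, 435, 265]

2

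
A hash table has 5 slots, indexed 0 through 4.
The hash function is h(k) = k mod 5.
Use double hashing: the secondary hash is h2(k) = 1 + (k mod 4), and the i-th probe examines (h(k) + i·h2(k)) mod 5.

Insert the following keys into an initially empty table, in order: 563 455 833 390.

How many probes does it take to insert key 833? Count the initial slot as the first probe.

3

Insert 563: h=3, slot 3 empty => index 3.
Insert 455: h=0, slot 0 empty => index 0.
Insert 833: h=3, h2=2, slots 3,0 occupied => index 2.
Insert 390: h=0, h2=3, slots 0,3 occupied => index 1.
Table: [455, 390, 833, 563, _]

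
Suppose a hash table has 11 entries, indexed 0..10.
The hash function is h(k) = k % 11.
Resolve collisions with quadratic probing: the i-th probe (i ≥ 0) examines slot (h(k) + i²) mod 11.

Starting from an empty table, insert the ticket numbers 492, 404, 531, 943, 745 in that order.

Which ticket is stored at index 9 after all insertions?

404

492 hashes to 8; slot 8 is free => place at 8.
404 hashes to 8; 8 taken => place at 9.
531 hashes to 3; slot 3 is free => place at 3.
943 hashes to 8; 8,9 taken => place at 1.
745 hashes to 8; 8,9,1 taken => place at 6.
Table: [-, 943, -, 531, -, -, 745, -, 492, 404, -]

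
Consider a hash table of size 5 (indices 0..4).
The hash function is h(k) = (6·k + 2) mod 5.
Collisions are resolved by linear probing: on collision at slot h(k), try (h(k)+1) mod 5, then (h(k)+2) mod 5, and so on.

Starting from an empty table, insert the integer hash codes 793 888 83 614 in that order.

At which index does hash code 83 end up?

2

Insert 793: h=0, slot 0 empty => index 0.
Insert 888: h=0, slot 0 occupied => index 1.
Insert 83: h=0, slots 0,1 occupied => index 2.
Insert 614: h=1, slots 1,2 occupied => index 3.
Table: [793, 888, 83, 614, -]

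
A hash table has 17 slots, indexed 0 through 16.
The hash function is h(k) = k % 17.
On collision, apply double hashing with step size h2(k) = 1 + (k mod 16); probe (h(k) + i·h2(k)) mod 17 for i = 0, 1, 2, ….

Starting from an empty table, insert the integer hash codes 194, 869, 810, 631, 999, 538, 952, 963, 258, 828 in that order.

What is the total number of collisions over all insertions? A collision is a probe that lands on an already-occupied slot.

194 hashes to 7; slot 7 is free -> place at 7.
869 hashes to 2; slot 2 is free -> place at 2.
810 hashes to 11; slot 11 is free -> place at 11.
631 hashes to 2, h2=8; 2 taken -> place at 10.
999 hashes to 13; slot 13 is free -> place at 13.
538 hashes to 11, h2=11; 11 taken -> place at 5.
952 hashes to 0; slot 0 is free -> place at 0.
963 hashes to 11, h2=4; 11 taken -> place at 15.
258 hashes to 3; slot 3 is free -> place at 3.
828 hashes to 12; slot 12 is free -> place at 12.
Table: [952, ., 869, 258, ., 538, ., 194, ., ., 631, 810, 828, 999, ., 963, .]

3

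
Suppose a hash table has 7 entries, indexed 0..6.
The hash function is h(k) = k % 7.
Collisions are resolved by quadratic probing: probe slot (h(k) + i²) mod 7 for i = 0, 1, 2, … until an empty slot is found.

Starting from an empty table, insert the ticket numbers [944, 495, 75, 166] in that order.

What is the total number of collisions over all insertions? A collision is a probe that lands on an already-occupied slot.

944 hashes to 6; slot 6 is free => place at 6.
495 hashes to 5; slot 5 is free => place at 5.
75 hashes to 5; 5,6 taken => place at 2.
166 hashes to 5; 5,6,2 taken => place at 0.
Table: [166, ∅, 75, ∅, ∅, 495, 944]

5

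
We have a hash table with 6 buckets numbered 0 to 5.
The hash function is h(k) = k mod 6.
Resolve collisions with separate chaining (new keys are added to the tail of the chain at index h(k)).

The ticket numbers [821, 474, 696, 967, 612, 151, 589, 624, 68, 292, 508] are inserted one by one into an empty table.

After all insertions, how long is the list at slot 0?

4

821 -> bucket 5
474 -> bucket 0
696 -> bucket 0 (collision)
967 -> bucket 1
612 -> bucket 0 (collision)
151 -> bucket 1 (collision)
589 -> bucket 1 (collision)
624 -> bucket 0 (collision)
68 -> bucket 2
292 -> bucket 4
508 -> bucket 4 (collision)
Final buckets:
0: 474 -> 696 -> 612 -> 624
1: 967 -> 151 -> 589
2: 68
3: —
4: 292 -> 508
5: 821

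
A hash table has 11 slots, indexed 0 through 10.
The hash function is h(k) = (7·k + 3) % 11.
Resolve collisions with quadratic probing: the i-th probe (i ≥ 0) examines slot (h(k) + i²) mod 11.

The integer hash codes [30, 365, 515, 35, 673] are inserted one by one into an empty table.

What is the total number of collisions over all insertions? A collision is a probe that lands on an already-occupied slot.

3

30: h=4 → slot 4
365: h=6 → slot 6
515: h=0 → slot 0
35: h=6, probe 6,7 → slot 7
673: h=6, probe 6,7,10 → slot 10
Table: [515, -, -, -, 30, -, 365, 35, -, -, 673]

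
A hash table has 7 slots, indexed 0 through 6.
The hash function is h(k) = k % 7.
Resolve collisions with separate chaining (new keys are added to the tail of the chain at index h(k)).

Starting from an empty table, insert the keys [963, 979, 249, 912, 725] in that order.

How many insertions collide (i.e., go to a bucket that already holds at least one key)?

963 → bucket 4
979 → bucket 6
249 → bucket 4 (collision)
912 → bucket 2
725 → bucket 4 (collision)
Final buckets:
0: _
1: _
2: 912
3: _
4: 963 -> 249 -> 725
5: _
6: 979

2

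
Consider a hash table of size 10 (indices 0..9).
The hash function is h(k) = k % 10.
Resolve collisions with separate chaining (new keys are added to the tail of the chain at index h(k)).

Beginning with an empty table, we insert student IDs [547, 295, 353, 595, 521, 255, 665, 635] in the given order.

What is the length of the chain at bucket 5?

5

547 -> bucket 7
295 -> bucket 5
353 -> bucket 3
595 -> bucket 5 (collision)
521 -> bucket 1
255 -> bucket 5 (collision)
665 -> bucket 5 (collision)
635 -> bucket 5 (collision)
Final buckets:
0: —
1: 521
2: —
3: 353
4: —
5: 295 -> 595 -> 255 -> 665 -> 635
6: —
7: 547
8: —
9: —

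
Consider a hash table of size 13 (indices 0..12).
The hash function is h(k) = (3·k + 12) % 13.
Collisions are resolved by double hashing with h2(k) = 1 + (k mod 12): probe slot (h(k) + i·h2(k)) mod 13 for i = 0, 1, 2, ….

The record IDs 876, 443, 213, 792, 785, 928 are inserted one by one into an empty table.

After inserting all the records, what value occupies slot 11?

213

876: h=1 => slot 1
443: h=2 => slot 2
213: h=1, h2=10, probe 1,11 => slot 11
792: h=9 => slot 9
785: h=1, h2=6, probe 1,7 => slot 7
928: h=1, h2=5, probe 1,6 => slot 6
Table: [_, 876, 443, _, _, _, 928, 785, _, 792, _, 213, _]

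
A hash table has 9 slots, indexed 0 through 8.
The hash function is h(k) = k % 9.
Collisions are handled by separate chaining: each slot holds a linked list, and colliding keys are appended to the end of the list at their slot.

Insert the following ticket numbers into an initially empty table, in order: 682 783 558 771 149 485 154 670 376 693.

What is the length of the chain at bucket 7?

682 -> bucket 7
783 -> bucket 0
558 -> bucket 0 (collision)
771 -> bucket 6
149 -> bucket 5
485 -> bucket 8
154 -> bucket 1
670 -> bucket 4
376 -> bucket 7 (collision)
693 -> bucket 0 (collision)
Final buckets:
0: 783 -> 558 -> 693
1: 154
2: -
3: -
4: 670
5: 149
6: 771
7: 682 -> 376
8: 485

2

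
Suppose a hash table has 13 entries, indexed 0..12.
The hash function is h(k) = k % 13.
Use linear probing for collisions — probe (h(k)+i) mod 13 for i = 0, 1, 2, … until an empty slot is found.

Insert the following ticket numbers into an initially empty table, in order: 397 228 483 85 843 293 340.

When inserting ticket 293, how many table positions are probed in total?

397 hashes to 7; slot 7 is free -> place at 7.
228 hashes to 7; 7 taken -> place at 8.
483 hashes to 2; slot 2 is free -> place at 2.
85 hashes to 7; 7,8 taken -> place at 9.
843 hashes to 11; slot 11 is free -> place at 11.
293 hashes to 7; 7,8,9 taken -> place at 10.
340 hashes to 2; 2 taken -> place at 3.
Table: [—, —, 483, 340, —, —, —, 397, 228, 85, 293, 843, —]

4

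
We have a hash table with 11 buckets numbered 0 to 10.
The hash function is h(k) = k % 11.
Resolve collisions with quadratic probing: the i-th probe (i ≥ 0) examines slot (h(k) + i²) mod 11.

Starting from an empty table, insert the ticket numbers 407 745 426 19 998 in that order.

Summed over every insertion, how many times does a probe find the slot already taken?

6

407: h=0 => slot 0
745: h=8 => slot 8
426: h=8, probe 8,9 => slot 9
19: h=8, probe 8,9,1 => slot 1
998: h=8, probe 8,9,1,6 => slot 6
Table: [407, 19, ., ., ., ., 998, ., 745, 426, .]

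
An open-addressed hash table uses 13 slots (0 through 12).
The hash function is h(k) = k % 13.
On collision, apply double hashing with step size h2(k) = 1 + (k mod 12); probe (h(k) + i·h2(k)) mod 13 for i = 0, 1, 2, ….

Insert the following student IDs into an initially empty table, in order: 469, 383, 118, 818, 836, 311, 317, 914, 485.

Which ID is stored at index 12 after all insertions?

118

469: h=1 => slot 1
383: h=6 => slot 6
118: h=1, h2=11, probe 1,12 => slot 12
818: h=12, h2=3, probe 12,2 => slot 2
836: h=4 => slot 4
311: h=12, h2=12, probe 12,11 => slot 11
317: h=5 => slot 5
914: h=4, h2=3, probe 4,7 => slot 7
485: h=4, h2=6, probe 4,10 => slot 10
Table: [-, 469, 818, -, 836, 317, 383, 914, -, -, 485, 311, 118]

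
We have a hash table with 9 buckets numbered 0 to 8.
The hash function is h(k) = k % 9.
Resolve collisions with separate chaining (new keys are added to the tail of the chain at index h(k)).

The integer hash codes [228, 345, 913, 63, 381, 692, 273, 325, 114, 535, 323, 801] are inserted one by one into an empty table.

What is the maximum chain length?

4

228 -> bucket 3
345 -> bucket 3 (collision)
913 -> bucket 4
63 -> bucket 0
381 -> bucket 3 (collision)
692 -> bucket 8
273 -> bucket 3 (collision)
325 -> bucket 1
114 -> bucket 6
535 -> bucket 4 (collision)
323 -> bucket 8 (collision)
801 -> bucket 0 (collision)
Final buckets:
0: 63 -> 801
1: 325
2: —
3: 228 -> 345 -> 381 -> 273
4: 913 -> 535
5: —
6: 114
7: —
8: 692 -> 323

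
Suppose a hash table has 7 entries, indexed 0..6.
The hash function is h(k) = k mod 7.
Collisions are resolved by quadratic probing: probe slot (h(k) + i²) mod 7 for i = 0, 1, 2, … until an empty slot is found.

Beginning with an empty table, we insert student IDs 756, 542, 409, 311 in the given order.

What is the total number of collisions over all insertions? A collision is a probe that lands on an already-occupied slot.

4

756: h=0 → slot 0
542: h=3 → slot 3
409: h=3, probe 3,4 → slot 4
311: h=3, probe 3,4,0,5 → slot 5
Table: [756, ., ., 542, 409, 311, .]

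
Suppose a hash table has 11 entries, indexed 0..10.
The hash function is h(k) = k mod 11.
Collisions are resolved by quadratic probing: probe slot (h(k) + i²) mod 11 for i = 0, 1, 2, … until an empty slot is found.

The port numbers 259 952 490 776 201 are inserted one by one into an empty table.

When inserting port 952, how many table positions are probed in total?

2

Insert 259: h=6, slot 6 empty => index 6.
Insert 952: h=6, slot 6 occupied => index 7.
Insert 490: h=6, slots 6,7 occupied => index 10.
Insert 776: h=6, slots 6,7,10 occupied => index 4.
Insert 201: h=3, slot 3 empty => index 3.
Table: [., ., ., 201, 776, ., 259, 952, ., ., 490]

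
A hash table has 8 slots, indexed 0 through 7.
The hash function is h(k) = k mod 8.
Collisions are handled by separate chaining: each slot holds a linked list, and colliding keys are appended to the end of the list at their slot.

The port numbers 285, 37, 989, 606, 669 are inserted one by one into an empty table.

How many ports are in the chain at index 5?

4

285 → bucket 5
37 → bucket 5 (collision)
989 → bucket 5 (collision)
606 → bucket 6
669 → bucket 5 (collision)
Final buckets:
0: .
1: .
2: .
3: .
4: .
5: 285 -> 37 -> 989 -> 669
6: 606
7: .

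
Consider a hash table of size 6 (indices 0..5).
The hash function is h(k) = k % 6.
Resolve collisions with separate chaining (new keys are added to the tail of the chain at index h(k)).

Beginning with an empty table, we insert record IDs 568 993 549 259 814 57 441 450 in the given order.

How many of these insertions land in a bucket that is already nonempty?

4

568 -> bucket 4
993 -> bucket 3
549 -> bucket 3 (collision)
259 -> bucket 1
814 -> bucket 4 (collision)
57 -> bucket 3 (collision)
441 -> bucket 3 (collision)
450 -> bucket 0
Final buckets:
0: 450
1: 259
2: -
3: 993 -> 549 -> 57 -> 441
4: 568 -> 814
5: -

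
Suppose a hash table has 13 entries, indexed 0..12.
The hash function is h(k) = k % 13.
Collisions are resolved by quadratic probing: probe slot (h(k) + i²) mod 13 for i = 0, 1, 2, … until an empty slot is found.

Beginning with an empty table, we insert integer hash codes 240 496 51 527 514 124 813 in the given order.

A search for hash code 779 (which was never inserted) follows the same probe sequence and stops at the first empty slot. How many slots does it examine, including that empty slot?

240 hashes to 6; slot 6 is free => place at 6.
496 hashes to 2; slot 2 is free => place at 2.
51 hashes to 12; slot 12 is free => place at 12.
527 hashes to 7; slot 7 is free => place at 7.
514 hashes to 7; 7 taken => place at 8.
124 hashes to 7; 7,8 taken => place at 11.
813 hashes to 7; 7,8,11 taken => place at 3.
Table: [∅, ∅, 496, 813, ∅, ∅, 240, 527, 514, ∅, ∅, 124, 51]
Lookup 779: h=12, probe 12,0 → slot 0 empty, not found.

2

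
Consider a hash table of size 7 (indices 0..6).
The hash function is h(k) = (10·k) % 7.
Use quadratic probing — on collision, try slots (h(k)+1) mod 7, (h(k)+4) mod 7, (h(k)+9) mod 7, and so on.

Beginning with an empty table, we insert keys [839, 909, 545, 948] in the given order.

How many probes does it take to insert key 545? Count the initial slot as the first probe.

839: h=4 → slot 4
909: h=4, probe 4,5 → slot 5
545: h=4, probe 4,5,1 → slot 1
948: h=2 → slot 2
Table: [—, 545, 948, —, 839, 909, —]

3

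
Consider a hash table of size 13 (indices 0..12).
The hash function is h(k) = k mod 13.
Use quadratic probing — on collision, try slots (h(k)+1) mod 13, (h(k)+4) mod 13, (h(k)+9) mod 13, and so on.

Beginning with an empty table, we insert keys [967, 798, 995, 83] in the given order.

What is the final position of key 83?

967: h=5 => slot 5
798: h=5, probe 5,6 => slot 6
995: h=7 => slot 7
83: h=5, probe 5,6,9 => slot 9
Table: [∅, ∅, ∅, ∅, ∅, 967, 798, 995, ∅, 83, ∅, ∅, ∅]

9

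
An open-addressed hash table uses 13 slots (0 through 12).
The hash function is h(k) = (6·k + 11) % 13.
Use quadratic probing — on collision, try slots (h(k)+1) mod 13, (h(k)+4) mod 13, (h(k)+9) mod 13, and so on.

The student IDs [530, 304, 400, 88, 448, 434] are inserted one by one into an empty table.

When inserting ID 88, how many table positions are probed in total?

530: h=6 -> slot 6
304: h=2 -> slot 2
400: h=6, probe 6,7 -> slot 7
88: h=6, probe 6,7,10 -> slot 10
448: h=8 -> slot 8
434: h=2, probe 2,3 -> slot 3
Table: [—, —, 304, 434, —, —, 530, 400, 448, —, 88, —, —]

3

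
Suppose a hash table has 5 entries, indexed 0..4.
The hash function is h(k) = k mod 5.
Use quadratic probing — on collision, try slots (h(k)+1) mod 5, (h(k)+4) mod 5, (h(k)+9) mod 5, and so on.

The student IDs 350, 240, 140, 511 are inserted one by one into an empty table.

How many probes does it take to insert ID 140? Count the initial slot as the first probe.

3

Insert 350: h=0, slot 0 empty → index 0.
Insert 240: h=0, slot 0 occupied → index 1.
Insert 140: h=0, slots 0,1 occupied → index 4.
Insert 511: h=1, slot 1 occupied → index 2.
Table: [350, 240, 511, ∅, 140]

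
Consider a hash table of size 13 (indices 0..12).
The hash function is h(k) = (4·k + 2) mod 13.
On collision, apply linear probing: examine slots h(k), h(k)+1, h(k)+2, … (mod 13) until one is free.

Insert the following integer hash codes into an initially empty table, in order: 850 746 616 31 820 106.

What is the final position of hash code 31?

12

850: h=9 → slot 9
746: h=9, probe 9,10 → slot 10
616: h=9, probe 9,10,11 → slot 11
31: h=9, probe 9,10,11,12 → slot 12
820: h=6 → slot 6
106: h=10, probe 10,11,12,0 → slot 0
Table: [106, —, —, —, —, —, 820, —, —, 850, 746, 616, 31]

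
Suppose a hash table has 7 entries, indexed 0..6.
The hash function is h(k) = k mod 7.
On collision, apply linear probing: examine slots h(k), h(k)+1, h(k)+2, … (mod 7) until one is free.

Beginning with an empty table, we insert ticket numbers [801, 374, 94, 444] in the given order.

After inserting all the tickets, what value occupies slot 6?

444

801 hashes to 3; slot 3 is free => place at 3.
374 hashes to 3; 3 taken => place at 4.
94 hashes to 3; 3,4 taken => place at 5.
444 hashes to 3; 3,4,5 taken => place at 6.
Table: [_, _, _, 801, 374, 94, 444]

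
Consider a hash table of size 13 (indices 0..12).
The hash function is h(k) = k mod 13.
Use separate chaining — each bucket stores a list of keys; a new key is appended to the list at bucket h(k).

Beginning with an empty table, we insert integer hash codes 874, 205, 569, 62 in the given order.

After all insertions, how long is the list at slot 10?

3

Insert 874: h=3, bucket 3 empty → new chain.
Insert 205: h=10, bucket 10 empty → new chain.
Insert 569: h=10, bucket 10 nonempty → append to chain.
Insert 62: h=10, bucket 10 nonempty → append to chain.
Final buckets:
0: —
1: —
2: —
3: 874
4: —
5: —
6: —
7: —
8: —
9: —
10: 205 -> 569 -> 62
11: —
12: —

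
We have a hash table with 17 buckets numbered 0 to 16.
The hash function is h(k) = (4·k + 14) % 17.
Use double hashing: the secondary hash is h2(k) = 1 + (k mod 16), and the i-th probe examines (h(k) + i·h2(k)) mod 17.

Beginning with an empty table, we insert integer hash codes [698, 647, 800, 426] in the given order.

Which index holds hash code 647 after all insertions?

9

Insert 698: h=1, slot 1 empty => index 1.
Insert 647: h=1, h2=8, slot 1 occupied => index 9.
Insert 800: h=1, h2=1, slot 1 occupied => index 2.
Insert 426: h=1, h2=11, slot 1 occupied => index 12.
Table: [_, 698, 800, _, _, _, _, _, _, 647, _, _, 426, _, _, _, _]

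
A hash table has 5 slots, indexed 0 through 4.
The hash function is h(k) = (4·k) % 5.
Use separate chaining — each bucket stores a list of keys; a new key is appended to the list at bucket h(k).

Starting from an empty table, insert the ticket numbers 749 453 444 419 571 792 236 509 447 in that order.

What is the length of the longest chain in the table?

4

749 -> bucket 1
453 -> bucket 2
444 -> bucket 1 (collision)
419 -> bucket 1 (collision)
571 -> bucket 4
792 -> bucket 3
236 -> bucket 4 (collision)
509 -> bucket 1 (collision)
447 -> bucket 3 (collision)
Final buckets:
0: -
1: 749 -> 444 -> 419 -> 509
2: 453
3: 792 -> 447
4: 571 -> 236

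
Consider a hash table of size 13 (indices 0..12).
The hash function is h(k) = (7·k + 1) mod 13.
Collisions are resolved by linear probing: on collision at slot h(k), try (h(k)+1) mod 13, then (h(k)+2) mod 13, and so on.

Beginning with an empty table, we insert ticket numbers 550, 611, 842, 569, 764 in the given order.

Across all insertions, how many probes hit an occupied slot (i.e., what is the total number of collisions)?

3

550 hashes to 3; slot 3 is free => place at 3.
611 hashes to 1; slot 1 is free => place at 1.
842 hashes to 6; slot 6 is free => place at 6.
569 hashes to 6; 6 taken => place at 7.
764 hashes to 6; 6,7 taken => place at 8.
Table: [-, 611, -, 550, -, -, 842, 569, 764, -, -, -, -]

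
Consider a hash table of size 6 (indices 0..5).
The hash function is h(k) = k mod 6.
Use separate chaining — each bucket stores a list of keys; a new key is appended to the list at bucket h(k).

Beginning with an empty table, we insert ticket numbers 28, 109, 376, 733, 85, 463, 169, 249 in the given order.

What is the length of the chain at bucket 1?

28 → bucket 4
109 → bucket 1
376 → bucket 4 (collision)
733 → bucket 1 (collision)
85 → bucket 1 (collision)
463 → bucket 1 (collision)
169 → bucket 1 (collision)
249 → bucket 3
Final buckets:
0: _
1: 109 -> 733 -> 85 -> 463 -> 169
2: _
3: 249
4: 28 -> 376
5: _

5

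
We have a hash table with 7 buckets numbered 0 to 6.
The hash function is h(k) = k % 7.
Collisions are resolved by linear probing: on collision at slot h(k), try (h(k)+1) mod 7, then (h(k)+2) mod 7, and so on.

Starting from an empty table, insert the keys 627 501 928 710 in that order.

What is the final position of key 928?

627 hashes to 4; slot 4 is free -> place at 4.
501 hashes to 4; 4 taken -> place at 5.
928 hashes to 4; 4,5 taken -> place at 6.
710 hashes to 3; slot 3 is free -> place at 3.
Table: [_, _, _, 710, 627, 501, 928]

6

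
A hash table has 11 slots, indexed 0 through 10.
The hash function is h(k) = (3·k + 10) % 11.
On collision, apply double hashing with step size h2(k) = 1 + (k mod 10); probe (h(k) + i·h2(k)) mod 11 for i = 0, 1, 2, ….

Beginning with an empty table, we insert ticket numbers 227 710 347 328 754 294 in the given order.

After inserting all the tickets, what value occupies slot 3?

227: h=9 → slot 9
710: h=6 → slot 6
347: h=6, h2=8, probe 6,3 → slot 3
328: h=4 → slot 4
754: h=6, h2=5, probe 6,0 → slot 0
294: h=1 → slot 1
Table: [754, 294, -, 347, 328, -, 710, -, -, 227, -]

347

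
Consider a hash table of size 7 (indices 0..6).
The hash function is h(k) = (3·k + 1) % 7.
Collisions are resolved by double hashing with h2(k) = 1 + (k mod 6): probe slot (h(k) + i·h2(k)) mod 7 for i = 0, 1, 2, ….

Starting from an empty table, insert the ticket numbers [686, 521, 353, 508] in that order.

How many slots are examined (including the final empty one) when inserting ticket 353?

2

Insert 686: h=1, slot 1 empty -> index 1.
Insert 521: h=3, slot 3 empty -> index 3.
Insert 353: h=3, h2=6, slot 3 occupied -> index 2.
Insert 508: h=6, slot 6 empty -> index 6.
Table: [—, 686, 353, 521, —, —, 508]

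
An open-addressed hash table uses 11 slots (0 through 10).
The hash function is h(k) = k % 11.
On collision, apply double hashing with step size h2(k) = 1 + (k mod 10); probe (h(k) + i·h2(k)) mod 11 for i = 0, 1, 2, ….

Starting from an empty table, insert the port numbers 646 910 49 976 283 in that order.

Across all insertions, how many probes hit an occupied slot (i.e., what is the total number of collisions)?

3

Insert 646: h=8, slot 8 empty => index 8.
Insert 910: h=8, h2=1, slot 8 occupied => index 9.
Insert 49: h=5, slot 5 empty => index 5.
Insert 976: h=8, h2=7, slot 8 occupied => index 4.
Insert 283: h=8, h2=4, slot 8 occupied => index 1.
Table: [., 283, ., ., 976, 49, ., ., 646, 910, .]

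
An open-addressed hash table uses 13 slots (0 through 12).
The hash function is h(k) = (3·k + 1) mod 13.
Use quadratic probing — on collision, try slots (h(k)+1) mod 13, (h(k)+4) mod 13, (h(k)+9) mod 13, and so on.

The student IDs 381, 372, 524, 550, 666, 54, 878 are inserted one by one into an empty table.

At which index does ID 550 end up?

4

Insert 381: h=0, slot 0 empty -> index 0.
Insert 372: h=12, slot 12 empty -> index 12.
Insert 524: h=0, slot 0 occupied -> index 1.
Insert 550: h=0, slots 0,1 occupied -> index 4.
Insert 666: h=10, slot 10 empty -> index 10.
Insert 54: h=7, slot 7 empty -> index 7.
Insert 878: h=9, slot 9 empty -> index 9.
Table: [381, 524, ., ., 550, ., ., 54, ., 878, 666, ., 372]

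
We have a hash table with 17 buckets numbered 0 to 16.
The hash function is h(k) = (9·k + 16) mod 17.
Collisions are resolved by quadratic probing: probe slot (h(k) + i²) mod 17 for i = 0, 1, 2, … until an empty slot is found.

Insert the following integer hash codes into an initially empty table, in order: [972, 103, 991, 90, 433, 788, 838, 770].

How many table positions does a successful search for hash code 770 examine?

6

Insert 972: h=9, slot 9 empty -> index 9.
Insert 103: h=8, slot 8 empty -> index 8.
Insert 991: h=10, slot 10 empty -> index 10.
Insert 90: h=10, slot 10 occupied -> index 11.
Insert 433: h=3, slot 3 empty -> index 3.
Insert 788: h=2, slot 2 empty -> index 2.
Insert 838: h=10, slots 10,11 occupied -> index 14.
Insert 770: h=10, slots 10,11,14,2,9 occupied -> index 1.
Table: [∅, 770, 788, 433, ∅, ∅, ∅, ∅, 103, 972, 991, 90, ∅, ∅, 838, ∅, ∅]
Lookup 770: h=10, probe 10,11,14,2,9,1 → found at 1.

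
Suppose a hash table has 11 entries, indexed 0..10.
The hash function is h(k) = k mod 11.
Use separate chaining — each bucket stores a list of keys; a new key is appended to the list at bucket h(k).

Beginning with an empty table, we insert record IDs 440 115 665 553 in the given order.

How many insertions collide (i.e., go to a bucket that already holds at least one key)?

440 -> bucket 0
115 -> bucket 5
665 -> bucket 5 (collision)
553 -> bucket 3
Final buckets:
0: 440
1: _
2: _
3: 553
4: _
5: 115 -> 665
6: _
7: _
8: _
9: _
10: _

1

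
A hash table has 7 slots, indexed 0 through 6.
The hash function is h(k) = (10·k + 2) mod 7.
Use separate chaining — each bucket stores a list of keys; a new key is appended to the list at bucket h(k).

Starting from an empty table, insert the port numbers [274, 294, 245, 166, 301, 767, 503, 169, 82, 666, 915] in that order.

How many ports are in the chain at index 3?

274 -> bucket 5
294 -> bucket 2
245 -> bucket 2 (collision)
166 -> bucket 3
301 -> bucket 2 (collision)
767 -> bucket 0
503 -> bucket 6
169 -> bucket 5 (collision)
82 -> bucket 3 (collision)
666 -> bucket 5 (collision)
915 -> bucket 3 (collision)
Final buckets:
0: 767
1: _
2: 294 -> 245 -> 301
3: 166 -> 82 -> 915
4: _
5: 274 -> 169 -> 666
6: 503

3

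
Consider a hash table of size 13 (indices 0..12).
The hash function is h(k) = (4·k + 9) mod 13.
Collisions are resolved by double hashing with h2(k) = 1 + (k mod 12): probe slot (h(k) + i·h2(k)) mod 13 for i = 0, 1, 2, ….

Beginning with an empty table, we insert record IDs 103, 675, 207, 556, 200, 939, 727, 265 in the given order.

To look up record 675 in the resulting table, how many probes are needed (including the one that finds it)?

103 hashes to 5; slot 5 is free => place at 5.
675 hashes to 5, h2=4; 5 taken => place at 9.
207 hashes to 5, h2=4; 5,9 taken => place at 0.
556 hashes to 10; slot 10 is free => place at 10.
200 hashes to 3; slot 3 is free => place at 3.
939 hashes to 8; slot 8 is free => place at 8.
727 hashes to 5, h2=8; 5,0,8,3 taken => place at 11.
265 hashes to 3, h2=2; 3,5 taken => place at 7.
Table: [207, _, _, 200, _, 103, _, 265, 939, 675, 556, 727, _]
Lookup 675: h=5, h2=4, probe 5,9 → found at 9.

2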